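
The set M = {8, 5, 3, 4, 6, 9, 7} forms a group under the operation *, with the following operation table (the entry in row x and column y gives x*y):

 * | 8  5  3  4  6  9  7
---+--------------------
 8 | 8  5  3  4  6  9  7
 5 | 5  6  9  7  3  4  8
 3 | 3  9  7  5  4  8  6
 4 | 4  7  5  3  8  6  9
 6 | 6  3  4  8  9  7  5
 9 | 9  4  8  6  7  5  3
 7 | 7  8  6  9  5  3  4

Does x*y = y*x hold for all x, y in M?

Yes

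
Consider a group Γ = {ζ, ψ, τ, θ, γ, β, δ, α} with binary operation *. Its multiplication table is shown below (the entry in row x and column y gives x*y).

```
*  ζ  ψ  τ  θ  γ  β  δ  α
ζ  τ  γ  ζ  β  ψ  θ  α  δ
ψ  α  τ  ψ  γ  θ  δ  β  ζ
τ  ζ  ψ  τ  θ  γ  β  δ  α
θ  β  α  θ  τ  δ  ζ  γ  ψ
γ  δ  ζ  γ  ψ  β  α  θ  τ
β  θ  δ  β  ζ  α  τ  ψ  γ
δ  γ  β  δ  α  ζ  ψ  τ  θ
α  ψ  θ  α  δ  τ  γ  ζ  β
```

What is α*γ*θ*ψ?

α*γ = τ
τ*θ = θ
θ*ψ = α

α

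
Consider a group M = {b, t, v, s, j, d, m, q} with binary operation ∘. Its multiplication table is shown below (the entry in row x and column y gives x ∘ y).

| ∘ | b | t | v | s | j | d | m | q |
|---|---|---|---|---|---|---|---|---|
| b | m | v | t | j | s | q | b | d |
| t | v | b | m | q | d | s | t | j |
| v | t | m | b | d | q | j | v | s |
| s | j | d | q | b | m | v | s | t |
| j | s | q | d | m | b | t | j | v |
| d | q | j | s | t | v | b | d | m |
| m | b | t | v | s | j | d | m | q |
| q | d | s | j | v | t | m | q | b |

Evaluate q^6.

q^1 = q
q^2 = q ∘ q = b
q^3 = b ∘ q = d
q^4 = d ∘ q = m
q^5 = m ∘ q = q
q^6 = q ∘ q = b
(Structurally, M here is isomorphic to the quaternion group Q_8.)

b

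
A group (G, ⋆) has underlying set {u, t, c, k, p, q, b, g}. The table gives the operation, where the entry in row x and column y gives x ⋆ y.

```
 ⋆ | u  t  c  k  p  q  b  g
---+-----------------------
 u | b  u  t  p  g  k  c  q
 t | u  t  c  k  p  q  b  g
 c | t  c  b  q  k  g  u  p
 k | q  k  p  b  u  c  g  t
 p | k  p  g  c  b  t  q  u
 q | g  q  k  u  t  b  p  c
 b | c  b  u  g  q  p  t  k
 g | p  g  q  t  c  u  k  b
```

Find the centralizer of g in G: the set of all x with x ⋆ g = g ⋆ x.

Compare row g with column g entry by entry.
b ⋆ g = k = g ⋆ b, so b commutes with g.
c ⋆ g = p but g ⋆ c = q, so c does not.
Collecting the elements that commute with g: C(g) = {b, g, k, t}.

{b, g, k, t}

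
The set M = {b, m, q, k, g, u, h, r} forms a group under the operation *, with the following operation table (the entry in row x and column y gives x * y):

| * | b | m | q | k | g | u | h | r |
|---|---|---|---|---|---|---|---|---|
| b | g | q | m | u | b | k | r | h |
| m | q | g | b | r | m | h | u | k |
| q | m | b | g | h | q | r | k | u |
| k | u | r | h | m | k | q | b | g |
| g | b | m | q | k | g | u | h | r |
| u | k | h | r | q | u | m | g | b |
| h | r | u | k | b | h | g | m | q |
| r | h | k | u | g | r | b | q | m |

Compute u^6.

m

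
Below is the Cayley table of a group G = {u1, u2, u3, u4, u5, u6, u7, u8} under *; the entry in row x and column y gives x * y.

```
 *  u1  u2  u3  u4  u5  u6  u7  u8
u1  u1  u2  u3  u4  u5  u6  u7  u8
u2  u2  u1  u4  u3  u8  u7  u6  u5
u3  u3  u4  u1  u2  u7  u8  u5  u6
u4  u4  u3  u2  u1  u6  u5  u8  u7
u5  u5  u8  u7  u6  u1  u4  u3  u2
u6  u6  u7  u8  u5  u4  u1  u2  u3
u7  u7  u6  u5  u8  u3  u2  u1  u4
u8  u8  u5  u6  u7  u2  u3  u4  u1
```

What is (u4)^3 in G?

u4^1 = u4
u4^2 = u4 * u4 = u1
u4^3 = u1 * u4 = u4
(Structurally, G here is isomorphic to the elementary abelian group (Z_2)^3.)

u4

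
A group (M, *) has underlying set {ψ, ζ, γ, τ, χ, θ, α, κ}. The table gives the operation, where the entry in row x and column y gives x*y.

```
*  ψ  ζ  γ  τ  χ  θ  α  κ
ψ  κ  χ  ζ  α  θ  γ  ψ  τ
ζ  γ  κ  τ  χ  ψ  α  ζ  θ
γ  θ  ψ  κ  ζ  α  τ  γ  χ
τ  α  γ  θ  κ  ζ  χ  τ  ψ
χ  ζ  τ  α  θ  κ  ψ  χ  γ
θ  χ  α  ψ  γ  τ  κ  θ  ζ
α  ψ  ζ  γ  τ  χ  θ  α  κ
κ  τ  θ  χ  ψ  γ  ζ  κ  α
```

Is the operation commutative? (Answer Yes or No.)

No

χ*θ = ψ but θ*χ = τ.
Since χ and θ do not commute, M is not abelian.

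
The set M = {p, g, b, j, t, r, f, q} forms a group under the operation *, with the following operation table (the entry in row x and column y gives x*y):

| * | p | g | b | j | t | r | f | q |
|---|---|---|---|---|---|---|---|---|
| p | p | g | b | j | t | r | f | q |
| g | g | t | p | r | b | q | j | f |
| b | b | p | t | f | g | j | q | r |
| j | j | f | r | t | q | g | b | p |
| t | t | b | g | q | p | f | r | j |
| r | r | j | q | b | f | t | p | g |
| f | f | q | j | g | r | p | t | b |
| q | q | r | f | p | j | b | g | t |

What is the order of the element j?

The identity element is p (its row matches the header).
j^1 = j
j^2 = j*j = t
j^3 = t*j = q
j^4 = q*j = p
The first power of j equal to the identity is j^4, so ord(j) = 4.

4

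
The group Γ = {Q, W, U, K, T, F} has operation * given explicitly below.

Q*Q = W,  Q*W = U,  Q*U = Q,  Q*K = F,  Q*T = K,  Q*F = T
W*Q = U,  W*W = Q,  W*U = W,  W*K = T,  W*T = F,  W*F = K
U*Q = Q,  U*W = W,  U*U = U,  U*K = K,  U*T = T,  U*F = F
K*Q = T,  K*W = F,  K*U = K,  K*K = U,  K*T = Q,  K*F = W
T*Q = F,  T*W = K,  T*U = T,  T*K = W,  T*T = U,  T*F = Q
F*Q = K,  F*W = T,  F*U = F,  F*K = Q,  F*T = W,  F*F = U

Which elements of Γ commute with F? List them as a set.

Compare row F with column F entry by entry.
Q * F = T but F * Q = K, so Q does not.
Collecting the elements that commute with F: C(F) = {F, U}.

{F, U}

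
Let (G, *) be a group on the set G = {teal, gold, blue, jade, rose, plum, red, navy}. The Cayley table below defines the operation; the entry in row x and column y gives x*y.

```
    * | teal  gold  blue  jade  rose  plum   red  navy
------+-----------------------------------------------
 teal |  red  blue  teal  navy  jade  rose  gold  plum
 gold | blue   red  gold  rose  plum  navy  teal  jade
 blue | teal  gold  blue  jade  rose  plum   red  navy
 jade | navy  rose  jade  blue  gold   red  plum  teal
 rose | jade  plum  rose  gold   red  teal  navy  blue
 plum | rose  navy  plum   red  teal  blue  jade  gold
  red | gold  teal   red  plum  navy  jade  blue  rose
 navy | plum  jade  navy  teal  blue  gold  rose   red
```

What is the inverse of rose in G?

First locate the identity: row blue matches the header, so blue is the identity.
Scan row rose for blue: rose*navy = blue. Hence rose^(-1) = navy.

navy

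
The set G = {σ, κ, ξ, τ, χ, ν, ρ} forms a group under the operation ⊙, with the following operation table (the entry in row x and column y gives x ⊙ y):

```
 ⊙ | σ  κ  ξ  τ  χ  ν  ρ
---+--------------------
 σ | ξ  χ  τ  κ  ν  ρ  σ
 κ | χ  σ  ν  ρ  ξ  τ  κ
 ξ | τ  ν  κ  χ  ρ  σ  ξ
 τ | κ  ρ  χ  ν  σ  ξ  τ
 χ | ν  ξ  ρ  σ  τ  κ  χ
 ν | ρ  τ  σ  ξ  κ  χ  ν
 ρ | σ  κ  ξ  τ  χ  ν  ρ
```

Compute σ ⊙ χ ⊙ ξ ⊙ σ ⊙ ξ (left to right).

κ

σ ⊙ χ = ν
ν ⊙ ξ = σ
σ ⊙ σ = ξ
ξ ⊙ ξ = κ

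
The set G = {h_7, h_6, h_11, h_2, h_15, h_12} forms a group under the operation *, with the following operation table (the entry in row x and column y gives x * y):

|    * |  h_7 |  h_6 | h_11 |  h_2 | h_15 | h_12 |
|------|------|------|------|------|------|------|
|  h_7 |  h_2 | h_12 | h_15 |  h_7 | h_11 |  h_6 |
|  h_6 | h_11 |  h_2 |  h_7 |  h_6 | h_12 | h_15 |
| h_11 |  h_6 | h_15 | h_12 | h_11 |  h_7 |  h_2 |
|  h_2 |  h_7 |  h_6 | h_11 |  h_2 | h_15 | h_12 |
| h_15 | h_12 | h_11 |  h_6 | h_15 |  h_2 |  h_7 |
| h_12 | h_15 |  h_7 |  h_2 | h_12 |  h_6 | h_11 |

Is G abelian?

h_12 * h_7 = h_15 but h_7 * h_12 = h_6.
Since h_12 and h_7 do not commute, G is not abelian.

No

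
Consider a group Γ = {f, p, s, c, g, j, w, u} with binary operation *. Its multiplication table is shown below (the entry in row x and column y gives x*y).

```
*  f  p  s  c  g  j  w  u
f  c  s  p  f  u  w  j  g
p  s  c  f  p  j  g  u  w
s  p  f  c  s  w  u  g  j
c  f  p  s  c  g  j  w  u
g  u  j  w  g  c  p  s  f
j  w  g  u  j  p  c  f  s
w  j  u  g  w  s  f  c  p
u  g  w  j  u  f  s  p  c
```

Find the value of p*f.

s

Read row p, column f: p*f = s.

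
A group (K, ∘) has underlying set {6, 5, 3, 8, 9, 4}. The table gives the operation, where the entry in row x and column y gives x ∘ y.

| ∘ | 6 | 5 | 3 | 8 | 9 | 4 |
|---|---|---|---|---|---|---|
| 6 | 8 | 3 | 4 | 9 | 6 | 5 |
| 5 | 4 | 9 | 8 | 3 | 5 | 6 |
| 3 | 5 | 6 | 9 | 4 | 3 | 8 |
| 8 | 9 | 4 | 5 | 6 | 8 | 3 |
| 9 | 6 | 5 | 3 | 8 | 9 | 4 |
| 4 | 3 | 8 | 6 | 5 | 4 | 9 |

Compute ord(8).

3

The identity element is 9 (its row matches the header).
8^1 = 8
8^2 = 8 ∘ 8 = 6
8^3 = 6 ∘ 8 = 9
The first power of 8 equal to the identity is 8^3, so ord(8) = 3.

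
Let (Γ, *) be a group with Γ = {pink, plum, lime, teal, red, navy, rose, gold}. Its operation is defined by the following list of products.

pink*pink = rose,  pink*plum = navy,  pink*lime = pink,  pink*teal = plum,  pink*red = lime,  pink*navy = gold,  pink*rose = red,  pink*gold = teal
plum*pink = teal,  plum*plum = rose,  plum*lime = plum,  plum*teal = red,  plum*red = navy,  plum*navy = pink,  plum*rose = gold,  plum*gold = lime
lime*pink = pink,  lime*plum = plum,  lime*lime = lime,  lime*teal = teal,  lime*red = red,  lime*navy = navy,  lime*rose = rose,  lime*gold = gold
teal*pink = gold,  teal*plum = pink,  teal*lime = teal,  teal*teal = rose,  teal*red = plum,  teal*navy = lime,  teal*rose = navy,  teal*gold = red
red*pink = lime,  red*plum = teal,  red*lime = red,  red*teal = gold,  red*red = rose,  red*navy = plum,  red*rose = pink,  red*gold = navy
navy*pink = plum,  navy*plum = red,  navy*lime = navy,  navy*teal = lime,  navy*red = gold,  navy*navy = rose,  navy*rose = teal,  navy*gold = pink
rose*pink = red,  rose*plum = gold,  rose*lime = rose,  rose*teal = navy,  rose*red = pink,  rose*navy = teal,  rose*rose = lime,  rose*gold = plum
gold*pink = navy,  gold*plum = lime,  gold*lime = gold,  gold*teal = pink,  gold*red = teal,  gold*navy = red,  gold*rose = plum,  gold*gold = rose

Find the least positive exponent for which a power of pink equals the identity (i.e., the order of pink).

The identity element is lime (its row matches the header).
pink^1 = pink
pink^2 = pink*pink = rose
pink^3 = rose*pink = red
pink^4 = red*pink = lime
The first power of pink equal to the identity is pink^4, so ord(pink) = 4.

4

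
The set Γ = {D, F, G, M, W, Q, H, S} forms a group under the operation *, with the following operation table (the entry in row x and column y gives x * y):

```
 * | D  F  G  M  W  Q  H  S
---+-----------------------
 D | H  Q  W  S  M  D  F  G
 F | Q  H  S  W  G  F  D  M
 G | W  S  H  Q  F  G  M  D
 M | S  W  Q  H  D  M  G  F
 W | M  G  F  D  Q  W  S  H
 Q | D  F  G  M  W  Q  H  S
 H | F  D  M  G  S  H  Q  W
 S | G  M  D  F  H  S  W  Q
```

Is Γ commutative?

Check whether the table is symmetric across its main diagonal.
Every entry (row x, col y) equals the entry (row y, col x), so Γ is abelian.
(In fact Γ ≅ Z_2 x Z_4.)

Yes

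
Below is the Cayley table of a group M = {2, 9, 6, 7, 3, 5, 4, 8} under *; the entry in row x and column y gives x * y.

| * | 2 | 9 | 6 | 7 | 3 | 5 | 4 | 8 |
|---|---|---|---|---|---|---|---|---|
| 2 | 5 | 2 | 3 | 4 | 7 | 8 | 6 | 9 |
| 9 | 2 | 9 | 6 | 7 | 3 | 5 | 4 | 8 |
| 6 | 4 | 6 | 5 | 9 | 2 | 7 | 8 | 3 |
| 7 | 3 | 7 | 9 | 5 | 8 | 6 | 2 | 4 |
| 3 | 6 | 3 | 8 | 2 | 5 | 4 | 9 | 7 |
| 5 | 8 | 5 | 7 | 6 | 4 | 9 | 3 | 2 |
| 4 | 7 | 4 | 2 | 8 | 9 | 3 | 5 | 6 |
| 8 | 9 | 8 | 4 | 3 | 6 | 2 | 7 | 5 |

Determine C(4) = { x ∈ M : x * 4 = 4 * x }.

Compare row 4 with column 4 entry by entry.
5 * 4 = 3 = 4 * 5, so 5 commutes with 4.
6 * 4 = 8 but 4 * 6 = 2, so 6 does not.
Collecting the elements that commute with 4: C(4) = {3, 4, 5, 9}.

{3, 4, 5, 9}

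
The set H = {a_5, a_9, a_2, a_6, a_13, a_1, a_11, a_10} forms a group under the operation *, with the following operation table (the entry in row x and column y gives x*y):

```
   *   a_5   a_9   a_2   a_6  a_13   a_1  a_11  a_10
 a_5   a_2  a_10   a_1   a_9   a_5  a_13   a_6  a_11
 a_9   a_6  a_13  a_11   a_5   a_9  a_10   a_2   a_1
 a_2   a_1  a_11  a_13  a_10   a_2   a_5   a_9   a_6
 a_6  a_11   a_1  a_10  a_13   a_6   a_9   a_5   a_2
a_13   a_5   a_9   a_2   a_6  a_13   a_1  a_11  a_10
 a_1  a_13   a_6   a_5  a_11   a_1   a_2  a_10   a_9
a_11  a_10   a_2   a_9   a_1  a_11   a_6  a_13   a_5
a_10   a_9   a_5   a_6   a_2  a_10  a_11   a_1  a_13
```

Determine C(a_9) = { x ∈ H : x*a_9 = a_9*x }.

{a_11, a_13, a_2, a_9}

Compare row a_9 with column a_9 entry by entry.
a_11*a_9 = a_2 = a_9*a_11, so a_11 commutes with a_9.
a_1*a_9 = a_6 but a_9*a_1 = a_10, so a_1 does not.
Collecting the elements that commute with a_9: C(a_9) = {a_11, a_13, a_2, a_9}.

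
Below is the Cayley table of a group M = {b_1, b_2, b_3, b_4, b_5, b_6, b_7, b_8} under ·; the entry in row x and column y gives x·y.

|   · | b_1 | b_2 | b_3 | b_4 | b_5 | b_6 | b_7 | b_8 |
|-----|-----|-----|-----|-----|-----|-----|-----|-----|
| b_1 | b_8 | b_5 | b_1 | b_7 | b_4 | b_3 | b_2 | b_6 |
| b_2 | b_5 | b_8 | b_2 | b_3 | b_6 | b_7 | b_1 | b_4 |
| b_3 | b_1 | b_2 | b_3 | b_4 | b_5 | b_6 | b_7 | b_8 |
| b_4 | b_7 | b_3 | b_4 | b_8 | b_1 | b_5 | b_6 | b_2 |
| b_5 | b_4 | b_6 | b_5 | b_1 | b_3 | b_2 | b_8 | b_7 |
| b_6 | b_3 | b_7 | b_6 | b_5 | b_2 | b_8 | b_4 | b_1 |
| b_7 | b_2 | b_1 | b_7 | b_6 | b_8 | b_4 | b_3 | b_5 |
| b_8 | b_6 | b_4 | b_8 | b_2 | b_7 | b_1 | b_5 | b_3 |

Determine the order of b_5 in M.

2

The identity element is b_3 (its row matches the header).
b_5^1 = b_5
b_5^2 = b_5·b_5 = b_3
The first power of b_5 equal to the identity is b_5^2, so ord(b_5) = 2.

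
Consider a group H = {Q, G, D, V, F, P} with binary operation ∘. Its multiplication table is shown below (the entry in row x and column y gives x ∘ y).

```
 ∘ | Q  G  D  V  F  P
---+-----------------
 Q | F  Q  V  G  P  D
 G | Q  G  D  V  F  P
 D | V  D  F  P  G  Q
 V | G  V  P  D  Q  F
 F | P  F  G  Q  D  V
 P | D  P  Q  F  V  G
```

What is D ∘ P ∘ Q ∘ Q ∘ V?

D ∘ P = Q
Q ∘ Q = F
F ∘ Q = P
P ∘ V = F

F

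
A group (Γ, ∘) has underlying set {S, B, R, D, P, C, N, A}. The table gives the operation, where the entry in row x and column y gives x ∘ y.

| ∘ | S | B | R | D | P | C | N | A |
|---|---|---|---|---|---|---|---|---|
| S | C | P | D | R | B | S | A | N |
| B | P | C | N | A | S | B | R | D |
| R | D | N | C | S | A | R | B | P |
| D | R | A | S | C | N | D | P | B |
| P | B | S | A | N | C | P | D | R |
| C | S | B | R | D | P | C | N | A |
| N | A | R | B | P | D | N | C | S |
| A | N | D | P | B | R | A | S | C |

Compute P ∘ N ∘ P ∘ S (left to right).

P ∘ N = D
D ∘ P = N
N ∘ S = A

A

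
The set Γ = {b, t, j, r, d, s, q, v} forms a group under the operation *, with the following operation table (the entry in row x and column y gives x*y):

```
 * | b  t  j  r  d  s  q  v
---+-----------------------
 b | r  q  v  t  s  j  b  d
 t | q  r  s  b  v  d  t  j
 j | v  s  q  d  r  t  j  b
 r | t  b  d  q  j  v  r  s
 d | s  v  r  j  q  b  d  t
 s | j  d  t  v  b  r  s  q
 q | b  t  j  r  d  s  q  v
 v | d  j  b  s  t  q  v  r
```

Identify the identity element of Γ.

The identity e satisfies e*x = x for all x, so its row in the table reproduces the column headers.
Row q reads: b, t, j, r, d, s, q, v — exactly the header order. So q is the identity.

q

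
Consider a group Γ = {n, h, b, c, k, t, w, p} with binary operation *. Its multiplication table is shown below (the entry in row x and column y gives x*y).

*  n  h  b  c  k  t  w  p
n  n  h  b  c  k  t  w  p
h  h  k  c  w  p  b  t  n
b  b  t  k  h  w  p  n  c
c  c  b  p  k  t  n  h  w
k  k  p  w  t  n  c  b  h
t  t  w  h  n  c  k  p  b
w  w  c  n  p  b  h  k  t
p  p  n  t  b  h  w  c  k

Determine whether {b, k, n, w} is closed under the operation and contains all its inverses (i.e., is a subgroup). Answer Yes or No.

{b, k, n, w} contains the identity n.
Checking products: every product of two elements of {b, k, n, w} (read from the table) lies in {b, k, n, w}, so the set is closed.
In a finite group, a nonempty closed subset is a subgroup. So {b, k, n, w} ≤ Γ.

Yes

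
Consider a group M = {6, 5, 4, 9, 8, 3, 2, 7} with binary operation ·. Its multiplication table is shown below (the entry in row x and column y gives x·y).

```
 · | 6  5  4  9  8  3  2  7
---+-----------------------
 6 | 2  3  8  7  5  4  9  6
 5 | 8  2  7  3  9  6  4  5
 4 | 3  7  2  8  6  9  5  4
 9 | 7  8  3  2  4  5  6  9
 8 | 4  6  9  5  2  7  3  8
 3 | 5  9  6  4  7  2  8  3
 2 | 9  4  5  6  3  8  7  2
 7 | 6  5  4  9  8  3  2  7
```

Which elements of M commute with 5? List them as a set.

{2, 4, 5, 7}

Compare row 5 with column 5 entry by entry.
2·5 = 4 = 5·2, so 2 commutes with 5.
9·5 = 8 but 5·9 = 3, so 9 does not.
Collecting the elements that commute with 5: C(5) = {2, 4, 5, 7}.
(Structurally, M here is isomorphic to the quaternion group Q_8.)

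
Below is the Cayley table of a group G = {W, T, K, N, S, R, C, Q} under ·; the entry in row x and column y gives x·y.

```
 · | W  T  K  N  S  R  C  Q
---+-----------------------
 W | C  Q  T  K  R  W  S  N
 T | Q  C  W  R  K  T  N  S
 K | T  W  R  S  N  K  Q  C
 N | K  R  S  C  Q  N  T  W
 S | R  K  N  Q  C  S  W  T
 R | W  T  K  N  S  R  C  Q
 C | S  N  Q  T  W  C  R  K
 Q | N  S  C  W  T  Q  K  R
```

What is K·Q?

Read row K, column Q: K·Q = C.
(Structurally, G here is isomorphic to Z_2 x Z_4.)

C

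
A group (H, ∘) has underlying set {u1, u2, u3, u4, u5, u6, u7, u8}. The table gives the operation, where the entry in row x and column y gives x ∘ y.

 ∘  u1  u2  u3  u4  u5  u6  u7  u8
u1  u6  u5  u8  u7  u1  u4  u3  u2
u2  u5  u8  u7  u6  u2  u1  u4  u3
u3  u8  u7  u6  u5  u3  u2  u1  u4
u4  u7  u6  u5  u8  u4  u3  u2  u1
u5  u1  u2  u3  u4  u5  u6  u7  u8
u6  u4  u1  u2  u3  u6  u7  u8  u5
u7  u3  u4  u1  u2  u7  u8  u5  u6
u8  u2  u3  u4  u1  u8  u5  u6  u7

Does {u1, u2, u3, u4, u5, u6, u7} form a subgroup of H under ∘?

No

u2 ∘ u2 = u8, which is not in {u1, u2, u3, u4, u5, u6, u7}.
The subset is not closed under ∘, so it is not a subgroup.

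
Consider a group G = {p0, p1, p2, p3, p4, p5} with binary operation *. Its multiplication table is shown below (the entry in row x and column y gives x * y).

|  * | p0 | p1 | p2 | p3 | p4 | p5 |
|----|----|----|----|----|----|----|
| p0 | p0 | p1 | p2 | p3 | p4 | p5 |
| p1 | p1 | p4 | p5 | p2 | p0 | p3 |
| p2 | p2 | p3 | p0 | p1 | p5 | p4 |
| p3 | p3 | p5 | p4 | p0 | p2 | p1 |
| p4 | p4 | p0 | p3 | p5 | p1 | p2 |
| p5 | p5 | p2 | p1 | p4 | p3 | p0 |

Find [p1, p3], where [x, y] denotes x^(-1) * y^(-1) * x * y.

p1

Identity is p0; from the table p1^(-1) = p4 and p3^(-1) = p3.
p4 * p3 = p5
p5 * p1 = p2
p2 * p3 = p1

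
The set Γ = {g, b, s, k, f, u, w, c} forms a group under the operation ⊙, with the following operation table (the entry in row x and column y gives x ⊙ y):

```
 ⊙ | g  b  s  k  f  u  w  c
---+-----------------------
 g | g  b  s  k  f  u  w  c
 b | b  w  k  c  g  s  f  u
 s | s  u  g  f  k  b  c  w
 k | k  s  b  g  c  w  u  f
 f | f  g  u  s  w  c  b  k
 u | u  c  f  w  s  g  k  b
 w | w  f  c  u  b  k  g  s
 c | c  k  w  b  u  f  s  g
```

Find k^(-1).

k

First locate the identity: row g matches the header, so g is the identity.
Scan row k for g: k ⊙ k = g. Hence k^(-1) = k.
(Structurally, Γ here is isomorphic to the dihedral group D_4.)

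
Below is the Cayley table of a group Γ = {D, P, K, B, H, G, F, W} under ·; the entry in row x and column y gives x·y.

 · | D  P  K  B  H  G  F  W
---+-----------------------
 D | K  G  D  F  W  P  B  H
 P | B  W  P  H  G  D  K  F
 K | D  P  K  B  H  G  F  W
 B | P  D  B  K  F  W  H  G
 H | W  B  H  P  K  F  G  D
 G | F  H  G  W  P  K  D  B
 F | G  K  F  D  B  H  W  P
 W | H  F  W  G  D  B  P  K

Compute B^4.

B^1 = B
B^2 = B·B = K
B^3 = K·B = B
B^4 = B·B = K

K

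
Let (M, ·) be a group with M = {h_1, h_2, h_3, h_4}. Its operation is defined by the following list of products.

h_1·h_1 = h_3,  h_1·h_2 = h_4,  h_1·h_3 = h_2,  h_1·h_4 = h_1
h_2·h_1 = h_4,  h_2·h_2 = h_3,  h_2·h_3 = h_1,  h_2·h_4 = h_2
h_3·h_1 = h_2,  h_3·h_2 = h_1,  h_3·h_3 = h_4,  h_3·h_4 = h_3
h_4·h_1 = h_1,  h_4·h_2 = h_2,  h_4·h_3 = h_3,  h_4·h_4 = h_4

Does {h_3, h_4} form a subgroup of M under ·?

Yes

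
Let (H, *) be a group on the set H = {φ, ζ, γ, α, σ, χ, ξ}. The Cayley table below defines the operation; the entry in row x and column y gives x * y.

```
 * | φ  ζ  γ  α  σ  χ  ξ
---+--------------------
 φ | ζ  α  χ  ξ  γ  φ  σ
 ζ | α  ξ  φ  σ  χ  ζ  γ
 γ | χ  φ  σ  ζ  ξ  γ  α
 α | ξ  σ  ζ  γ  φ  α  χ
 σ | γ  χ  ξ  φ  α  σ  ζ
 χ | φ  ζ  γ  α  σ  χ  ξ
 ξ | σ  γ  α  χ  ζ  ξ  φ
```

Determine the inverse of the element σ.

First locate the identity: row χ matches the header, so χ is the identity.
Scan row σ for χ: σ * ζ = χ. Hence σ^(-1) = ζ.

ζ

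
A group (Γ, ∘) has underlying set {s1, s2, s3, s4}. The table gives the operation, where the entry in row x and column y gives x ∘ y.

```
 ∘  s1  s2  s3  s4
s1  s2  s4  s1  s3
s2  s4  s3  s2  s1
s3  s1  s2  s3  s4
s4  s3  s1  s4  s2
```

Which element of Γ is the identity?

s3

The identity e satisfies e ∘ x = x for all x, so its row in the table reproduces the column headers.
Row s3 reads: s1, s2, s3, s4 — exactly the header order. So s3 is the identity.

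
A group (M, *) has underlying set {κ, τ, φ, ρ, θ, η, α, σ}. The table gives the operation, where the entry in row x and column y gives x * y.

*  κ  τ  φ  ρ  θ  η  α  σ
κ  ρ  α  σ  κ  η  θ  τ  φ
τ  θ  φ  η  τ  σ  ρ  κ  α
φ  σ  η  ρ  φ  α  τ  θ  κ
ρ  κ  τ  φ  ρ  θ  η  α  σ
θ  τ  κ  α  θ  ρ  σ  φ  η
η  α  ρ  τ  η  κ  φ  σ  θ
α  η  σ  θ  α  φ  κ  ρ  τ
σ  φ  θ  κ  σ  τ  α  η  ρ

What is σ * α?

Read row σ, column α: σ * α = η.

η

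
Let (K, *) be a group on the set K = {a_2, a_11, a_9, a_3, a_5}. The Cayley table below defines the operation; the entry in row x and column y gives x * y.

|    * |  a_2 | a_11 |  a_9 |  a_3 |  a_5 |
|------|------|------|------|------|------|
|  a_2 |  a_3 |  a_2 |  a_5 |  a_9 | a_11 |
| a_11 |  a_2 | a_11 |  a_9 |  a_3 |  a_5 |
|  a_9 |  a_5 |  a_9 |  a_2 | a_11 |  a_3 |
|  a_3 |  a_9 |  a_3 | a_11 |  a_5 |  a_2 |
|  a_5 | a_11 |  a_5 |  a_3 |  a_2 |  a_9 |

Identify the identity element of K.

a_11

The identity e satisfies e * x = x for all x, so its row in the table reproduces the column headers.
Row a_11 reads: a_2, a_11, a_9, a_3, a_5 — exactly the header order. So a_11 is the identity.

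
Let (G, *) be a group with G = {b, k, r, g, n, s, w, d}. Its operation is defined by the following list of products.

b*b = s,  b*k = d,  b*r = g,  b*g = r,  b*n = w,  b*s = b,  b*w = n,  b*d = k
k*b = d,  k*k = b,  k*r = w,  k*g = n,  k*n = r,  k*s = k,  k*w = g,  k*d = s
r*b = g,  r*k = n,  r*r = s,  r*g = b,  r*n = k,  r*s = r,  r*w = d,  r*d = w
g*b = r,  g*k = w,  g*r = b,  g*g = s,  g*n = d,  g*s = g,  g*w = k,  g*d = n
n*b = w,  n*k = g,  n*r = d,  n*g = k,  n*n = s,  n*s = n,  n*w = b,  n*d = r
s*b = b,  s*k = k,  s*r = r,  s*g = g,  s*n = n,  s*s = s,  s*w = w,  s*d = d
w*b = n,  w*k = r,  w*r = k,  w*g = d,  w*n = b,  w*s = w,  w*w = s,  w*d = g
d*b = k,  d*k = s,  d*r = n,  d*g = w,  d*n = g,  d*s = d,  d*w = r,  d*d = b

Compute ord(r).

2

The identity element is s (its row matches the header).
r^1 = r
r^2 = r * r = s
The first power of r equal to the identity is r^2, so ord(r) = 2.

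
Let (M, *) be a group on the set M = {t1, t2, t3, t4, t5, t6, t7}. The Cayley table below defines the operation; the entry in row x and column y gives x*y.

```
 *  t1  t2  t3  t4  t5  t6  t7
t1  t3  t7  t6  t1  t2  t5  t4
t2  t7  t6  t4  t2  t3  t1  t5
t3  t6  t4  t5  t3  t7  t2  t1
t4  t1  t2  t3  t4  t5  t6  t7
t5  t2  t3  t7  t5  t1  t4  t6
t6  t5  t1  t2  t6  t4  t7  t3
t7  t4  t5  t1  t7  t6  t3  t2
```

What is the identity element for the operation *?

t4

The identity e satisfies e*x = x for all x, so its row in the table reproduces the column headers.
Row t4 reads: t1, t2, t3, t4, t5, t6, t7 — exactly the header order. So t4 is the identity.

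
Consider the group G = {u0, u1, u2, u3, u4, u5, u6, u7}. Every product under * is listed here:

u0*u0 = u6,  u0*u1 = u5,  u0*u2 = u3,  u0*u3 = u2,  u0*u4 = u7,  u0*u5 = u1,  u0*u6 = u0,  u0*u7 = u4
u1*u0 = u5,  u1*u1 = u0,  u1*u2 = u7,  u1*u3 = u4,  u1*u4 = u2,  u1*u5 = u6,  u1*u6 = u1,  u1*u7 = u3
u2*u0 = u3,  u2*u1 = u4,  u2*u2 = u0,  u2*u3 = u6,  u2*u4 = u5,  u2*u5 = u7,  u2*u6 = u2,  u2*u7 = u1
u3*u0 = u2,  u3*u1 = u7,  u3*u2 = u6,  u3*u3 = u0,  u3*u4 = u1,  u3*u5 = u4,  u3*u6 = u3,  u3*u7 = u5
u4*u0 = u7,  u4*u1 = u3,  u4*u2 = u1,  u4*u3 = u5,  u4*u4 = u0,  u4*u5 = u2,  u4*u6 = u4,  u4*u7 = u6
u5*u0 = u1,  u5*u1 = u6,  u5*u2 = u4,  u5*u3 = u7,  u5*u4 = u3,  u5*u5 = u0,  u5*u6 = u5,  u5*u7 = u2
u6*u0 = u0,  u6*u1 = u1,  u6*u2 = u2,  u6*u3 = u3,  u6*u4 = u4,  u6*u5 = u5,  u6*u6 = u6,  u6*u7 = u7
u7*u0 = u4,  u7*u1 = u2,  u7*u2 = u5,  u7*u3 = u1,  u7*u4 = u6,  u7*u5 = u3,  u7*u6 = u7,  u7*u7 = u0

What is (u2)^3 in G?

u2^1 = u2
u2^2 = u2 * u2 = u0
u2^3 = u0 * u2 = u3

u3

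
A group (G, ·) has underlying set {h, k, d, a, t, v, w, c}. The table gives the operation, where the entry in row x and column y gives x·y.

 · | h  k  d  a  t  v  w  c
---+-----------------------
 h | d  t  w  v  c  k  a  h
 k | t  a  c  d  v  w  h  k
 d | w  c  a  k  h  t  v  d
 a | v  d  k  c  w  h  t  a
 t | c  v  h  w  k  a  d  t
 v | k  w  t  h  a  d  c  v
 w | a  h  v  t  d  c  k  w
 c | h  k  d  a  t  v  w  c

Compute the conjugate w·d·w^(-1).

d

The identity is c. In row w, the entry c sits in column v, so w^(-1) = v.
w·d = v
v·v = d
(Structurally, G here is isomorphic to the cyclic group Z_8.)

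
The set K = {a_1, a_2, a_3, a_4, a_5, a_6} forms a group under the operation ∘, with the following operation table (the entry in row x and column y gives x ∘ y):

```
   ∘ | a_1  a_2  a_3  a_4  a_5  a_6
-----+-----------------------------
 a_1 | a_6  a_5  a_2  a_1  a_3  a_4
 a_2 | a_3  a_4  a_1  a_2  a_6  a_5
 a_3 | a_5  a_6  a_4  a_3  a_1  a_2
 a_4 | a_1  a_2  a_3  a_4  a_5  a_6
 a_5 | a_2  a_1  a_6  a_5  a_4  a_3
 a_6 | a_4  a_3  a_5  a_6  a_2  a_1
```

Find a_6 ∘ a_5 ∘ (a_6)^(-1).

a_3

The identity is a_4. In row a_6, the entry a_4 sits in column a_1, so a_6^(-1) = a_1.
a_6 ∘ a_5 = a_2
a_2 ∘ a_1 = a_3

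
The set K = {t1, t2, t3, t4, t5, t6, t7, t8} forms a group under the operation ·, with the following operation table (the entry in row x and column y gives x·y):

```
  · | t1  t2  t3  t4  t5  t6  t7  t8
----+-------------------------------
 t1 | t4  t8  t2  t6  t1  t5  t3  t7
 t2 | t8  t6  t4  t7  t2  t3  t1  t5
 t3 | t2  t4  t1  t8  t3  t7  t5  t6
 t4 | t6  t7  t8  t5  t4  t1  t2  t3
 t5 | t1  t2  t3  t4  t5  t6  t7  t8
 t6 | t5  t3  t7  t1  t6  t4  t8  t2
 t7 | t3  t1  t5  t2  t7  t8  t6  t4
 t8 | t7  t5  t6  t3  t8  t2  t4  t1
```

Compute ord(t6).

The identity element is t5 (its row matches the header).
t6^1 = t6
t6^2 = t6·t6 = t4
t6^3 = t4·t6 = t1
t6^4 = t1·t6 = t5
The first power of t6 equal to the identity is t6^4, so ord(t6) = 4.

4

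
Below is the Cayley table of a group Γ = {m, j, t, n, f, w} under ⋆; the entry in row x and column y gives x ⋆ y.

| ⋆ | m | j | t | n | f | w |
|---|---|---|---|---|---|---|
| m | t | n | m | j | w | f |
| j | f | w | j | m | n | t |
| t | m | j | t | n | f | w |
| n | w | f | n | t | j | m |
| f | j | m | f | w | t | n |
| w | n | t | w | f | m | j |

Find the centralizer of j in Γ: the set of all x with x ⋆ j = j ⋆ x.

{j, t, w}

Compare row j with column j entry by entry.
w ⋆ j = t = j ⋆ w, so w commutes with j.
m ⋆ j = n but j ⋆ m = f, so m does not.
Collecting the elements that commute with j: C(j) = {j, t, w}.
(Structurally, Γ here is isomorphic to the symmetric group S_3.)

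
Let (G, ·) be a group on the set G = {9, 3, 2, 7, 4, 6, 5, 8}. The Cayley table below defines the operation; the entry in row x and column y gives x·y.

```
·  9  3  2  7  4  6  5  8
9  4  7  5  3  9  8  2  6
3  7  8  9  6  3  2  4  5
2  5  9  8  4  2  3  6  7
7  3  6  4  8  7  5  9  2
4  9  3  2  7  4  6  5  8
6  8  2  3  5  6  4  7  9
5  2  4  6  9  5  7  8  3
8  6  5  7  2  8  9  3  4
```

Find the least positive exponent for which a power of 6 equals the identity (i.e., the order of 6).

The identity element is 4 (its row matches the header).
6^1 = 6
6^2 = 6·6 = 4
The first power of 6 equal to the identity is 6^2, so ord(6) = 2.
(Structurally, G here is isomorphic to Z_2 x Z_4.)

2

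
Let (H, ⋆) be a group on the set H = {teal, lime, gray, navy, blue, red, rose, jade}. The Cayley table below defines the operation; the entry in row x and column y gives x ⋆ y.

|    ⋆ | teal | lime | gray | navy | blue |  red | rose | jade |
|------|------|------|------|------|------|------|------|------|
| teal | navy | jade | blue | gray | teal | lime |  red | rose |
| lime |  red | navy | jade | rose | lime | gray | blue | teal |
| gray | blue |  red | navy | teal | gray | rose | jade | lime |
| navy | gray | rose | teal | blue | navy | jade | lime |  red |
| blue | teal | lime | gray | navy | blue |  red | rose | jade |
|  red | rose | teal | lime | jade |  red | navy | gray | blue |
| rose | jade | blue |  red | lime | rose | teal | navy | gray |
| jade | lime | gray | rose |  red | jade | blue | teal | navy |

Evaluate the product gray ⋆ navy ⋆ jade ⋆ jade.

gray ⋆ navy = teal
teal ⋆ jade = rose
rose ⋆ jade = gray
(Structurally, H here is isomorphic to the quaternion group Q_8.)

gray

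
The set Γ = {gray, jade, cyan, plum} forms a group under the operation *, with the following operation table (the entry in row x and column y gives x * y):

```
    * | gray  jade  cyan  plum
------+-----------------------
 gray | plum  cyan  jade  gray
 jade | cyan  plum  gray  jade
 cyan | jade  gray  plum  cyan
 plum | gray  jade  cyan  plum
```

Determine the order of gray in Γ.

2

The identity element is plum (its row matches the header).
gray^1 = gray
gray^2 = gray * gray = plum
The first power of gray equal to the identity is gray^2, so ord(gray) = 2.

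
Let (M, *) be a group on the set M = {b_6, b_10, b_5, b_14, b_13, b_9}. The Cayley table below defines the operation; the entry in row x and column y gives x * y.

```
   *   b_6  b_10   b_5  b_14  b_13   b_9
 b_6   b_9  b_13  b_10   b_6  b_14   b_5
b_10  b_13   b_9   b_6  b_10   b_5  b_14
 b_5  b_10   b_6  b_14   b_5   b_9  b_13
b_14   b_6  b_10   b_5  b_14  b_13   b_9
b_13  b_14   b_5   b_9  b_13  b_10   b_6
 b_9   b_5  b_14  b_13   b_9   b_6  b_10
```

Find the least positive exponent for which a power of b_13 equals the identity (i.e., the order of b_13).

The identity element is b_14 (its row matches the header).
b_13^1 = b_13
b_13^2 = b_13 * b_13 = b_10
b_13^3 = b_10 * b_13 = b_5
b_13^4 = b_5 * b_13 = b_9
b_13^5 = b_9 * b_13 = b_6
b_13^6 = b_6 * b_13 = b_14
The first power of b_13 equal to the identity is b_13^6, so ord(b_13) = 6.

6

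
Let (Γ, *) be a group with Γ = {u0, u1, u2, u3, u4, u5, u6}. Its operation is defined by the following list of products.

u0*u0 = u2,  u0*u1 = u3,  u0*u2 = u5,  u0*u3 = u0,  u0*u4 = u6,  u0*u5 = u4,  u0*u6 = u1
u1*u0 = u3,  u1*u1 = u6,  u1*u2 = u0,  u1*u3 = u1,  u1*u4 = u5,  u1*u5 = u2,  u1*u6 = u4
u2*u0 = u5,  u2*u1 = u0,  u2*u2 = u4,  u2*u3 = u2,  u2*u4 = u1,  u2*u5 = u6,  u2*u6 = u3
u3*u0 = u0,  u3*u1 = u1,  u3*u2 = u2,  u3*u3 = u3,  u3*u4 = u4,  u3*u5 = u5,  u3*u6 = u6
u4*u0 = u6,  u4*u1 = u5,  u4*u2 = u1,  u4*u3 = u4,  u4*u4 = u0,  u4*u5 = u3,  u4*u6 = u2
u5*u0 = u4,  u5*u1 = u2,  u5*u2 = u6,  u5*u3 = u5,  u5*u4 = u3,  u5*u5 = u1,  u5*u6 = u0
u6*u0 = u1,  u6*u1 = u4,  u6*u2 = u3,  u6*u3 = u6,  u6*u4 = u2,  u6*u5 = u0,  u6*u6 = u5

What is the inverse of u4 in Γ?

First locate the identity: row u3 matches the header, so u3 is the identity.
Scan row u4 for u3: u4 * u5 = u3. Hence u4^(-1) = u5.
(Structurally, Γ here is isomorphic to the cyclic group Z_7.)

u5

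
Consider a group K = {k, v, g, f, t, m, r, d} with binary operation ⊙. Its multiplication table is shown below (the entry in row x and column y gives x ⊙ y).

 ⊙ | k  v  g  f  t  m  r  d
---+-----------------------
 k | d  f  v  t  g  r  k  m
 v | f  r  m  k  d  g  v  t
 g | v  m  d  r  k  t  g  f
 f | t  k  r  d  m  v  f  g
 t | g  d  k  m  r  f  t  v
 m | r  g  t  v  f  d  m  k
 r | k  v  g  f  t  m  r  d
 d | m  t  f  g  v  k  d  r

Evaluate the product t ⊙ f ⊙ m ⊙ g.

f

t ⊙ f = m
m ⊙ m = d
d ⊙ g = f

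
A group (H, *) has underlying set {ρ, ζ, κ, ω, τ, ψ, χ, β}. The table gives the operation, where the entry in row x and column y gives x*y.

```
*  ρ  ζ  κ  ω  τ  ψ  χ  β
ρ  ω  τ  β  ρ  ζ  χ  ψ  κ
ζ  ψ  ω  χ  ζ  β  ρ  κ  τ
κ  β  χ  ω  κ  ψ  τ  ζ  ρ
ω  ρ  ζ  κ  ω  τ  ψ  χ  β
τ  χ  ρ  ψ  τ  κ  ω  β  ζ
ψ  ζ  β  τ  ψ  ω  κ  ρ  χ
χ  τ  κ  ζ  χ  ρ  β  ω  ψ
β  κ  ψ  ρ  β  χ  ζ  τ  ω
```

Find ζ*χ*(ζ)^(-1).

The identity is ω. In row ζ, the entry ω sits in column ζ, so ζ^(-1) = ζ.
ζ*χ = κ
κ*ζ = χ

χ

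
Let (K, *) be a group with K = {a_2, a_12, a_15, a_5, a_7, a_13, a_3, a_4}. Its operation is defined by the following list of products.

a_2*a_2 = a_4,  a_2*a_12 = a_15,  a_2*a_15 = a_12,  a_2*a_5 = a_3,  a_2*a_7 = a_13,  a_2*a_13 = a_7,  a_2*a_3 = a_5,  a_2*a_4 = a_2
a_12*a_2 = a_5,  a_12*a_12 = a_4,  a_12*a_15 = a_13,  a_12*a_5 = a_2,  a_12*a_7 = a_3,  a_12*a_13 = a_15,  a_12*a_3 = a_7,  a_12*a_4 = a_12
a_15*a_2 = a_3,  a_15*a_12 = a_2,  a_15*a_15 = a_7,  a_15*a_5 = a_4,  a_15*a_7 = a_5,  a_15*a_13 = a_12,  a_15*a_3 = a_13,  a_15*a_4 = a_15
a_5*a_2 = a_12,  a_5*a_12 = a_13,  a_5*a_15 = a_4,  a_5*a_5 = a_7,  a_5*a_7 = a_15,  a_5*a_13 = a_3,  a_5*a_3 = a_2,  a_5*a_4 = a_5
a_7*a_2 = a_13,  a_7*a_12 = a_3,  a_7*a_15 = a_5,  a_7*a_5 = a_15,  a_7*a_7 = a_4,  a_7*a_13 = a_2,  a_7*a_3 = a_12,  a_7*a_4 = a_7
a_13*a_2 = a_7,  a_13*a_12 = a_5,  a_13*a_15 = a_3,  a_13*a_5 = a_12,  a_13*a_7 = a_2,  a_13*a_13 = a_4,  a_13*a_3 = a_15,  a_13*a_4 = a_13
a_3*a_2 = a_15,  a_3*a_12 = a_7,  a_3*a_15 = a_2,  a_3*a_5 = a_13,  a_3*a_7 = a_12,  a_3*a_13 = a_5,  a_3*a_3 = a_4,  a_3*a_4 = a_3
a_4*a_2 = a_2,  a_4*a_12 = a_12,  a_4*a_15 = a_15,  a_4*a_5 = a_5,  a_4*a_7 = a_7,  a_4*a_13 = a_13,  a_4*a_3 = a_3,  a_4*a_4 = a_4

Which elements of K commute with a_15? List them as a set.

Compare row a_15 with column a_15 entry by entry.
a_7 * a_15 = a_5 = a_15 * a_7, so a_7 commutes with a_15.
a_3 * a_15 = a_2 but a_15 * a_3 = a_13, so a_3 does not.
Collecting the elements that commute with a_15: C(a_15) = {a_15, a_4, a_5, a_7}.
(Structurally, K here is isomorphic to the dihedral group D_4.)

{a_15, a_4, a_5, a_7}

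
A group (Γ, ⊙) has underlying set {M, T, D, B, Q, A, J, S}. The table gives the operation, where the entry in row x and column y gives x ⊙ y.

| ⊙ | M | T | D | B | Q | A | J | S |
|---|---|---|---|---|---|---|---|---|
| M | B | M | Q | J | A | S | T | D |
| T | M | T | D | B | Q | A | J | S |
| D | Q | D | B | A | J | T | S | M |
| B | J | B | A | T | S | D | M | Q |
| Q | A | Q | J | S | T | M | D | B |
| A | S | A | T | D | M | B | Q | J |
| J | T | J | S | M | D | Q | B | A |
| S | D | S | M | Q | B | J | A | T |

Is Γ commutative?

Check whether the table is symmetric across its main diagonal.
Every entry (row x, col y) equals the entry (row y, col x), so Γ is abelian.

Yes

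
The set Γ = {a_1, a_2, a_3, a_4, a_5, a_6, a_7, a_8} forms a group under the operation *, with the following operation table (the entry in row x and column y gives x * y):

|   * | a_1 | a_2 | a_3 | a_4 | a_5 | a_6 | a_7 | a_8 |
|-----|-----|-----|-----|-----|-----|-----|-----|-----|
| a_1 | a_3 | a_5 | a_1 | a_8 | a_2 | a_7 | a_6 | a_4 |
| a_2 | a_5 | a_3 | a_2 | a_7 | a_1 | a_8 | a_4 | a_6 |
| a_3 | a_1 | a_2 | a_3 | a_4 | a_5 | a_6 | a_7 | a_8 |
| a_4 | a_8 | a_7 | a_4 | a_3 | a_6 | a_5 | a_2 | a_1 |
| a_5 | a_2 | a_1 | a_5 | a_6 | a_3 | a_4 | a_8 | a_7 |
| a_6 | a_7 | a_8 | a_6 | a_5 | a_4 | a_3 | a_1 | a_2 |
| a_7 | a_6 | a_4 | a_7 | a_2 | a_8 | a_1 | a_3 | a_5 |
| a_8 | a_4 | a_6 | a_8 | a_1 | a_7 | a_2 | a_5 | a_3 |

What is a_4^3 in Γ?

a_4^1 = a_4
a_4^2 = a_4 * a_4 = a_3
a_4^3 = a_3 * a_4 = a_4
(Structurally, Γ here is isomorphic to the elementary abelian group (Z_2)^3.)

a_4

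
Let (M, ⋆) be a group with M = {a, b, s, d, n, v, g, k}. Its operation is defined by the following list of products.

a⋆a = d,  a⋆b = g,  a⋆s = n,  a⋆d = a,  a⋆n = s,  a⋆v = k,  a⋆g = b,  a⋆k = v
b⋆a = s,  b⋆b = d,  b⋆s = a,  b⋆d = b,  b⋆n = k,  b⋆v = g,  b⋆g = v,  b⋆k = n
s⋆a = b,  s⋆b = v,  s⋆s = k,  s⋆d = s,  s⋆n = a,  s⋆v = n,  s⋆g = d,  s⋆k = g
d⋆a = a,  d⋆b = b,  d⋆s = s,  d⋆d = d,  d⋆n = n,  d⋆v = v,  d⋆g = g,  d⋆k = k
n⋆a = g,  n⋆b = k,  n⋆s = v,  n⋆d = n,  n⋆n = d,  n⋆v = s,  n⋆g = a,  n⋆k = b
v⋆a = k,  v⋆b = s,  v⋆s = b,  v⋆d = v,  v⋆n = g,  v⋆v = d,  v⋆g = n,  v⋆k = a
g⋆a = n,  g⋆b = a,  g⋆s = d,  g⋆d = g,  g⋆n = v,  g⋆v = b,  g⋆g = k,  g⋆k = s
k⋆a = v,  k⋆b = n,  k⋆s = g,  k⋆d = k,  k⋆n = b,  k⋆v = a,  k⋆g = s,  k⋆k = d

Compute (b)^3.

b

b^1 = b
b^2 = b ⋆ b = d
b^3 = d ⋆ b = b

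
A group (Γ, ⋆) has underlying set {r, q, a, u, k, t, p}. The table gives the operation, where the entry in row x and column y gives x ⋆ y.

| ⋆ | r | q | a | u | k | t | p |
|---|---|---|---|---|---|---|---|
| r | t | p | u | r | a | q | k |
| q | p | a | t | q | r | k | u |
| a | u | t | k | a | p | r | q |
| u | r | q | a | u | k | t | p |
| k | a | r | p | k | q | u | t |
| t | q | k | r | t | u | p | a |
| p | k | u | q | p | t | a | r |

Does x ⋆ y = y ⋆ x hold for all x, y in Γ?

Yes

Check whether the table is symmetric across its main diagonal.
Every entry (row x, col y) equals the entry (row y, col x), so Γ is abelian.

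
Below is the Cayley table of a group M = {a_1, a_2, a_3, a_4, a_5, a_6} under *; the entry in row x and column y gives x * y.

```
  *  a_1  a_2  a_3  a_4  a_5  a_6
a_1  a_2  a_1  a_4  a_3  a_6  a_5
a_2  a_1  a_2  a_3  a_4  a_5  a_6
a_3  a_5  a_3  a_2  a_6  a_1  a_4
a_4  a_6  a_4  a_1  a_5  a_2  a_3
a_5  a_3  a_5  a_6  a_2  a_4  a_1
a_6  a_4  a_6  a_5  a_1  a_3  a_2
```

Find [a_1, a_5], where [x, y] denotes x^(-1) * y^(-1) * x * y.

a_4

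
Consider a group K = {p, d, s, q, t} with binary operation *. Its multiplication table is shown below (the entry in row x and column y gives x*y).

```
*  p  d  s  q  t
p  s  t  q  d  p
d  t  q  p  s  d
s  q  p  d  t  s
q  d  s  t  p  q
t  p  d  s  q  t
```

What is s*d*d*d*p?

t

s*d = p
p*d = t
t*d = d
d*p = t
(Structurally, K here is isomorphic to the cyclic group Z_5.)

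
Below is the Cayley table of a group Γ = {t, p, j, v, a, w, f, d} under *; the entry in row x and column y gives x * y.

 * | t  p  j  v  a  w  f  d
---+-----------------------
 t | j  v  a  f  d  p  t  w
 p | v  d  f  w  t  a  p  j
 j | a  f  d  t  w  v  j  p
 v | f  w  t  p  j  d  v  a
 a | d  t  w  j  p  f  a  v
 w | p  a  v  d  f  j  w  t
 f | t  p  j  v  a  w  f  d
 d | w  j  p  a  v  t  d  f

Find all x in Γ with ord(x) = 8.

{a, t, v, w}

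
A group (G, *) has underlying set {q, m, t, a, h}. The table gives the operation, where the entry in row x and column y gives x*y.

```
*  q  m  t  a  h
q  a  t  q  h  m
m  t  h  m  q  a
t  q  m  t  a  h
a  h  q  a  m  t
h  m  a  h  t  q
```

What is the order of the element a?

5

The identity element is t (its row matches the header).
a^1 = a
a^2 = a*a = m
a^3 = m*a = q
a^4 = q*a = h
a^5 = h*a = t
The first power of a equal to the identity is a^5, so ord(a) = 5.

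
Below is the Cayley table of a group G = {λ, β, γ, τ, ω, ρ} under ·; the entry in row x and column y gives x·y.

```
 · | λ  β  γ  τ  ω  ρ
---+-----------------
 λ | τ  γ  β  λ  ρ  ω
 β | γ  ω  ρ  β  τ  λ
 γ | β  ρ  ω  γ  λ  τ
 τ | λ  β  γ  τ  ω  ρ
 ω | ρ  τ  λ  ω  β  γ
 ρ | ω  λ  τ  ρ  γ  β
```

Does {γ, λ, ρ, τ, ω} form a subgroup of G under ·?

No

ρ·ρ = β, which is not in {γ, λ, ρ, τ, ω}.
The subset is not closed under ·, so it is not a subgroup.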